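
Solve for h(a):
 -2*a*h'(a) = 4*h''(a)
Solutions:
 h(a) = C1 + C2*erf(a/2)


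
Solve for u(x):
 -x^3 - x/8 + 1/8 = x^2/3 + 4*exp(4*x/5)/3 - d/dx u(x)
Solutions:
 u(x) = C1 + x^4/4 + x^3/9 + x^2/16 - x/8 + 5*exp(4*x/5)/3


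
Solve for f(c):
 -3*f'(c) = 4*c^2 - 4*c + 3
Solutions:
 f(c) = C1 - 4*c^3/9 + 2*c^2/3 - c


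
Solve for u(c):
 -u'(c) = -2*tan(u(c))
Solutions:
 u(c) = pi - asin(C1*exp(2*c))
 u(c) = asin(C1*exp(2*c))


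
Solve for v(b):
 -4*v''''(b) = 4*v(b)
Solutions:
 v(b) = (C1*sin(sqrt(2)*b/2) + C2*cos(sqrt(2)*b/2))*exp(-sqrt(2)*b/2) + (C3*sin(sqrt(2)*b/2) + C4*cos(sqrt(2)*b/2))*exp(sqrt(2)*b/2)


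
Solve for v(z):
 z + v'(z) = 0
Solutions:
 v(z) = C1 - z^2/2


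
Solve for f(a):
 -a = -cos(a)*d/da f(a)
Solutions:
 f(a) = C1 + Integral(a/cos(a), a)


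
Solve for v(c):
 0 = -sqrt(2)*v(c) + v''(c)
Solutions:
 v(c) = C1*exp(-2^(1/4)*c) + C2*exp(2^(1/4)*c)


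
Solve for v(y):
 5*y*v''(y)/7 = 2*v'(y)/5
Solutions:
 v(y) = C1 + C2*y^(39/25)


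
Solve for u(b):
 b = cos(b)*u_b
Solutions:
 u(b) = C1 + Integral(b/cos(b), b)


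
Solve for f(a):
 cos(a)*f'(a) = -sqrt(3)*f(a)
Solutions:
 f(a) = C1*(sin(a) - 1)^(sqrt(3)/2)/(sin(a) + 1)^(sqrt(3)/2)


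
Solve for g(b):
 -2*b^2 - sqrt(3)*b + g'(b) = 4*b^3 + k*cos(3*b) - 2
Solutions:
 g(b) = C1 + b^4 + 2*b^3/3 + sqrt(3)*b^2/2 - 2*b + k*sin(3*b)/3


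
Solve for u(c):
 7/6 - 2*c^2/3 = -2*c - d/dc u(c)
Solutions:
 u(c) = C1 + 2*c^3/9 - c^2 - 7*c/6


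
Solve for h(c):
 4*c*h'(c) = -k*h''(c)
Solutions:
 h(c) = C1 + C2*sqrt(k)*erf(sqrt(2)*c*sqrt(1/k))


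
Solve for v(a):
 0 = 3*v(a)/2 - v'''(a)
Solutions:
 v(a) = C3*exp(2^(2/3)*3^(1/3)*a/2) + (C1*sin(2^(2/3)*3^(5/6)*a/4) + C2*cos(2^(2/3)*3^(5/6)*a/4))*exp(-2^(2/3)*3^(1/3)*a/4)


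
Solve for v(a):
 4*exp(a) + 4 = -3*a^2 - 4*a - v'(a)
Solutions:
 v(a) = C1 - a^3 - 2*a^2 - 4*a - 4*exp(a)


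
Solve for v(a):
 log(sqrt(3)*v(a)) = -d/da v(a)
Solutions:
 2*Integral(1/(2*log(_y) + log(3)), (_y, v(a))) = C1 - a


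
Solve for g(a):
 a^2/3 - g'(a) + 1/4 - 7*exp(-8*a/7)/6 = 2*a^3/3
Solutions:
 g(a) = C1 - a^4/6 + a^3/9 + a/4 + 49*exp(-8*a/7)/48


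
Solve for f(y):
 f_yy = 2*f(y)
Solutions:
 f(y) = C1*exp(-sqrt(2)*y) + C2*exp(sqrt(2)*y)


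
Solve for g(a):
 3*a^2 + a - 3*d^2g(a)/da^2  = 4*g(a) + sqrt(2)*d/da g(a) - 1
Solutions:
 g(a) = 3*a^2/4 - 3*sqrt(2)*a/8 + a/4 + (C1*sin(sqrt(46)*a/6) + C2*cos(sqrt(46)*a/6))*exp(-sqrt(2)*a/6) - 11/16 - sqrt(2)/16


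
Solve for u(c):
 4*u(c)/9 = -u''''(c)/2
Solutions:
 u(c) = (C1*sin(2^(1/4)*sqrt(3)*c/3) + C2*cos(2^(1/4)*sqrt(3)*c/3))*exp(-2^(1/4)*sqrt(3)*c/3) + (C3*sin(2^(1/4)*sqrt(3)*c/3) + C4*cos(2^(1/4)*sqrt(3)*c/3))*exp(2^(1/4)*sqrt(3)*c/3)


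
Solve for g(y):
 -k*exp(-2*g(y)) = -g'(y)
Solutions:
 g(y) = log(-sqrt(C1 + 2*k*y))
 g(y) = log(C1 + 2*k*y)/2


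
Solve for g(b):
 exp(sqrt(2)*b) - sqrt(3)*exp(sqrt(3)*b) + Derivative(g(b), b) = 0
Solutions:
 g(b) = C1 - sqrt(2)*exp(sqrt(2)*b)/2 + exp(sqrt(3)*b)


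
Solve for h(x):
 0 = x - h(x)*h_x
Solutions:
 h(x) = -sqrt(C1 + x^2)
 h(x) = sqrt(C1 + x^2)


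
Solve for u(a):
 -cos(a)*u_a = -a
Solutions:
 u(a) = C1 + Integral(a/cos(a), a)


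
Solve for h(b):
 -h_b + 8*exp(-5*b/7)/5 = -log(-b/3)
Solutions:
 h(b) = C1 + b*log(-b) + b*(-log(3) - 1) - 56*exp(-5*b/7)/25


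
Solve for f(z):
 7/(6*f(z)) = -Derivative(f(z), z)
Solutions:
 f(z) = -sqrt(C1 - 21*z)/3
 f(z) = sqrt(C1 - 21*z)/3


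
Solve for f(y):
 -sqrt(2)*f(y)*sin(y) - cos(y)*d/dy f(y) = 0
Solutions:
 f(y) = C1*cos(y)^(sqrt(2))


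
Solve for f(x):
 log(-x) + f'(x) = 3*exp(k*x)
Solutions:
 f(x) = C1 - x*log(-x) + x + Piecewise((3*exp(k*x)/k, Ne(k, 0)), (3*x, True))


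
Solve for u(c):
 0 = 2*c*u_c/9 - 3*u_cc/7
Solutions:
 u(c) = C1 + C2*erfi(sqrt(21)*c/9)


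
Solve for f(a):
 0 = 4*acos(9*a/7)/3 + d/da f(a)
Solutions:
 f(a) = C1 - 4*a*acos(9*a/7)/3 + 4*sqrt(49 - 81*a^2)/27


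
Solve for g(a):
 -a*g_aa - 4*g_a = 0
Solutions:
 g(a) = C1 + C2/a^3


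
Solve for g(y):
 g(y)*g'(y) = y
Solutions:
 g(y) = -sqrt(C1 + y^2)
 g(y) = sqrt(C1 + y^2)


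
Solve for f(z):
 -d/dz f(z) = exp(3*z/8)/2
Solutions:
 f(z) = C1 - 4*exp(3*z/8)/3


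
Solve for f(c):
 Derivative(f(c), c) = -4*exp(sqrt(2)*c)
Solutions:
 f(c) = C1 - 2*sqrt(2)*exp(sqrt(2)*c)


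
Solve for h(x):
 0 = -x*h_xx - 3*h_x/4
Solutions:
 h(x) = C1 + C2*x^(1/4)


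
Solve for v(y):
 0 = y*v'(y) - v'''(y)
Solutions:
 v(y) = C1 + Integral(C2*airyai(y) + C3*airybi(y), y)


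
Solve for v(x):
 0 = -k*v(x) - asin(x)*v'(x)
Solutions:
 v(x) = C1*exp(-k*Integral(1/asin(x), x))


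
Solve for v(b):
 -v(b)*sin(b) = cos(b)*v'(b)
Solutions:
 v(b) = C1*cos(b)


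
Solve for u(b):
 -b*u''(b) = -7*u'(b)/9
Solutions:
 u(b) = C1 + C2*b^(16/9)


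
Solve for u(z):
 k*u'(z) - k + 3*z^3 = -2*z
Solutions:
 u(z) = C1 + z - 3*z^4/(4*k) - z^2/k


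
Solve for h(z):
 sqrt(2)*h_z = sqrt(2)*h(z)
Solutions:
 h(z) = C1*exp(z)


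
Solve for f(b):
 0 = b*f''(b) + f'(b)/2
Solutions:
 f(b) = C1 + C2*sqrt(b)


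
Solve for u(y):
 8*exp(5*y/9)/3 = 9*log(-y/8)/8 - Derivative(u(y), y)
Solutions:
 u(y) = C1 + 9*y*log(-y)/8 + 9*y*(-3*log(2) - 1)/8 - 24*exp(5*y/9)/5


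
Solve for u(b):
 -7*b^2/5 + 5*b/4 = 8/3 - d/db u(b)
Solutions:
 u(b) = C1 + 7*b^3/15 - 5*b^2/8 + 8*b/3


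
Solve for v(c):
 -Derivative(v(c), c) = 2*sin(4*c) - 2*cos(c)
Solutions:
 v(c) = C1 + 2*sin(c) + cos(4*c)/2


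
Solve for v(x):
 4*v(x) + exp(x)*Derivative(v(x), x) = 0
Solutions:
 v(x) = C1*exp(4*exp(-x))


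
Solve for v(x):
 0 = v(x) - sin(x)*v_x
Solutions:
 v(x) = C1*sqrt(cos(x) - 1)/sqrt(cos(x) + 1)


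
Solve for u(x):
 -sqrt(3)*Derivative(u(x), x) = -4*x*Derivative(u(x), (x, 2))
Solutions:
 u(x) = C1 + C2*x^(sqrt(3)/4 + 1)


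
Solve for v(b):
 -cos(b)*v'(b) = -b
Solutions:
 v(b) = C1 + Integral(b/cos(b), b)


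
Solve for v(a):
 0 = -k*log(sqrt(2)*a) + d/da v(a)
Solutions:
 v(a) = C1 + a*k*log(a) - a*k + a*k*log(2)/2


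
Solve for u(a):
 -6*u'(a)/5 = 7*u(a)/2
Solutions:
 u(a) = C1*exp(-35*a/12)


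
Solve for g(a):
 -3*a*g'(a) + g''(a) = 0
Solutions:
 g(a) = C1 + C2*erfi(sqrt(6)*a/2)


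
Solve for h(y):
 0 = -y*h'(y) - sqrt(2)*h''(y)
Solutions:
 h(y) = C1 + C2*erf(2^(1/4)*y/2)


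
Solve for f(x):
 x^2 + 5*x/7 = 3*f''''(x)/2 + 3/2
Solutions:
 f(x) = C1 + C2*x + C3*x^2 + C4*x^3 + x^6/540 + x^5/252 - x^4/24


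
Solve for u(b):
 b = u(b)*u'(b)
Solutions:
 u(b) = -sqrt(C1 + b^2)
 u(b) = sqrt(C1 + b^2)


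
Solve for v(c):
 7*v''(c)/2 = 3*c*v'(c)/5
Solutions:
 v(c) = C1 + C2*erfi(sqrt(105)*c/35)


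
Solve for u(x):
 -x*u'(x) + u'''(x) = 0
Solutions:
 u(x) = C1 + Integral(C2*airyai(x) + C3*airybi(x), x)


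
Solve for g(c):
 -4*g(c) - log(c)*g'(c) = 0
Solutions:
 g(c) = C1*exp(-4*li(c))


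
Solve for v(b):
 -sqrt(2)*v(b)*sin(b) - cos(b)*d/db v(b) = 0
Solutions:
 v(b) = C1*cos(b)^(sqrt(2))


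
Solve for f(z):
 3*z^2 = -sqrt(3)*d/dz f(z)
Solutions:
 f(z) = C1 - sqrt(3)*z^3/3


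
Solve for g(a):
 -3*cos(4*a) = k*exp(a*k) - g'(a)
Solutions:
 g(a) = C1 + exp(a*k) + 3*sin(4*a)/4


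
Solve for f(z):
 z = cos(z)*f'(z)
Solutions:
 f(z) = C1 + Integral(z/cos(z), z)


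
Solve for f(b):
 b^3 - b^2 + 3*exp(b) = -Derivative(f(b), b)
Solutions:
 f(b) = C1 - b^4/4 + b^3/3 - 3*exp(b)


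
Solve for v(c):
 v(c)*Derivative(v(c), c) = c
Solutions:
 v(c) = -sqrt(C1 + c^2)
 v(c) = sqrt(C1 + c^2)


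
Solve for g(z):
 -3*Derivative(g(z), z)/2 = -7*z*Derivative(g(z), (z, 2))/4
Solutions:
 g(z) = C1 + C2*z^(13/7)


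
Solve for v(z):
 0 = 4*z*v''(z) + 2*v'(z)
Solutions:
 v(z) = C1 + C2*sqrt(z)


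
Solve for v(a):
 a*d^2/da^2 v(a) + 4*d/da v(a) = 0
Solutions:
 v(a) = C1 + C2/a^3


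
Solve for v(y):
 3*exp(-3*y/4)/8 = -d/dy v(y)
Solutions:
 v(y) = C1 + exp(-3*y/4)/2


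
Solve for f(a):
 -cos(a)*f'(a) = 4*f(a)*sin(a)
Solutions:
 f(a) = C1*cos(a)^4


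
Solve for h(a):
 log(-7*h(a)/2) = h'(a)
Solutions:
 -Integral(1/(log(-_y) - log(2) + log(7)), (_y, h(a))) = C1 - a


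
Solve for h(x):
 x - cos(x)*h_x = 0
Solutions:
 h(x) = C1 + Integral(x/cos(x), x)


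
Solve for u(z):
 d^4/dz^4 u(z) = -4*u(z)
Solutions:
 u(z) = (C1*sin(z) + C2*cos(z))*exp(-z) + (C3*sin(z) + C4*cos(z))*exp(z)


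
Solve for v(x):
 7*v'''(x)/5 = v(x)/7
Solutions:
 v(x) = C3*exp(35^(1/3)*x/7) + (C1*sin(sqrt(3)*35^(1/3)*x/14) + C2*cos(sqrt(3)*35^(1/3)*x/14))*exp(-35^(1/3)*x/14)


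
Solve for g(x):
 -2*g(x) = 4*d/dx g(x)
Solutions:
 g(x) = C1*exp(-x/2)


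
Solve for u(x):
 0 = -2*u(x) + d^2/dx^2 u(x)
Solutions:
 u(x) = C1*exp(-sqrt(2)*x) + C2*exp(sqrt(2)*x)


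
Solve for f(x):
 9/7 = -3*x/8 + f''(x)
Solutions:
 f(x) = C1 + C2*x + x^3/16 + 9*x^2/14


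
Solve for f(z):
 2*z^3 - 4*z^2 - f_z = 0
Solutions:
 f(z) = C1 + z^4/2 - 4*z^3/3


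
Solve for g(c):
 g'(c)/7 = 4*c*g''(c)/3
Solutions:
 g(c) = C1 + C2*c^(31/28)


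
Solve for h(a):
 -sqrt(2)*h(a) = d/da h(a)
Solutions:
 h(a) = C1*exp(-sqrt(2)*a)


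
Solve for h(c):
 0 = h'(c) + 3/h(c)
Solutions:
 h(c) = -sqrt(C1 - 6*c)
 h(c) = sqrt(C1 - 6*c)


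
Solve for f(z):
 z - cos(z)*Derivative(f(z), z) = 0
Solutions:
 f(z) = C1 + Integral(z/cos(z), z)


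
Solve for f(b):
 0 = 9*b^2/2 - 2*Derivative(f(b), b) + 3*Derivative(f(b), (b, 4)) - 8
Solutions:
 f(b) = C1 + C4*exp(2^(1/3)*3^(2/3)*b/3) + 3*b^3/4 - 4*b + (C2*sin(2^(1/3)*3^(1/6)*b/2) + C3*cos(2^(1/3)*3^(1/6)*b/2))*exp(-2^(1/3)*3^(2/3)*b/6)


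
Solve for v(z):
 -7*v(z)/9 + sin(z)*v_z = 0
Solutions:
 v(z) = C1*(cos(z) - 1)^(7/18)/(cos(z) + 1)^(7/18)


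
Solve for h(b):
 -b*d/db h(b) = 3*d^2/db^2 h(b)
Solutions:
 h(b) = C1 + C2*erf(sqrt(6)*b/6)


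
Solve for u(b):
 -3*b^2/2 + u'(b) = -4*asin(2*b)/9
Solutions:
 u(b) = C1 + b^3/2 - 4*b*asin(2*b)/9 - 2*sqrt(1 - 4*b^2)/9


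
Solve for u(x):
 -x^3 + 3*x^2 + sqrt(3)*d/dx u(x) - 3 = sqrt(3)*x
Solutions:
 u(x) = C1 + sqrt(3)*x^4/12 - sqrt(3)*x^3/3 + x^2/2 + sqrt(3)*x


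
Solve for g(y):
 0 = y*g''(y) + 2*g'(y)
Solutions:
 g(y) = C1 + C2/y


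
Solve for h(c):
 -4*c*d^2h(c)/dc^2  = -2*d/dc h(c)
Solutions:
 h(c) = C1 + C2*c^(3/2)


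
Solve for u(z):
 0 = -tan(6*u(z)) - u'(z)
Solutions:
 u(z) = -asin(C1*exp(-6*z))/6 + pi/6
 u(z) = asin(C1*exp(-6*z))/6


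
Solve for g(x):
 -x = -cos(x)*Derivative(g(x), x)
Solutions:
 g(x) = C1 + Integral(x/cos(x), x)


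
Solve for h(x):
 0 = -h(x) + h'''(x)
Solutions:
 h(x) = C3*exp(x) + (C1*sin(sqrt(3)*x/2) + C2*cos(sqrt(3)*x/2))*exp(-x/2)


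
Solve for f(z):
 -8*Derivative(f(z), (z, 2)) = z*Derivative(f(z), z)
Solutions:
 f(z) = C1 + C2*erf(z/4)


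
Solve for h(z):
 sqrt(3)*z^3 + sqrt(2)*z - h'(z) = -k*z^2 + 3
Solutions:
 h(z) = C1 + k*z^3/3 + sqrt(3)*z^4/4 + sqrt(2)*z^2/2 - 3*z


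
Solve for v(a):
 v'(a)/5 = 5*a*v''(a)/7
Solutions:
 v(a) = C1 + C2*a^(32/25)


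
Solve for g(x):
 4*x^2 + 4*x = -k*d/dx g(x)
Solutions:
 g(x) = C1 - 4*x^3/(3*k) - 2*x^2/k


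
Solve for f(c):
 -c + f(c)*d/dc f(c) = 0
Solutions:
 f(c) = -sqrt(C1 + c^2)
 f(c) = sqrt(C1 + c^2)


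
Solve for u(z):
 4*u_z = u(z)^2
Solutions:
 u(z) = -4/(C1 + z)


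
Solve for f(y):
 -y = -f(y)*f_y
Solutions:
 f(y) = -sqrt(C1 + y^2)
 f(y) = sqrt(C1 + y^2)


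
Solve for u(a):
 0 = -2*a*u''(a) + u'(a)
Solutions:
 u(a) = C1 + C2*a^(3/2)


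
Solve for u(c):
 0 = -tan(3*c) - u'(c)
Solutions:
 u(c) = C1 + log(cos(3*c))/3


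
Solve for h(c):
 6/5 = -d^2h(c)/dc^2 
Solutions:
 h(c) = C1 + C2*c - 3*c^2/5


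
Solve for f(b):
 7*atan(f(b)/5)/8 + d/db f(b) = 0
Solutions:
 Integral(1/atan(_y/5), (_y, f(b))) = C1 - 7*b/8


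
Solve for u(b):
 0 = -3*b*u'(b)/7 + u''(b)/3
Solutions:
 u(b) = C1 + C2*erfi(3*sqrt(14)*b/14)


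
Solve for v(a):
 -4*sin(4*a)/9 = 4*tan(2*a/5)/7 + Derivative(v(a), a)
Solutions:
 v(a) = C1 + 10*log(cos(2*a/5))/7 + cos(4*a)/9


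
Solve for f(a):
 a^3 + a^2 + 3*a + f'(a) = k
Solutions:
 f(a) = C1 - a^4/4 - a^3/3 - 3*a^2/2 + a*k


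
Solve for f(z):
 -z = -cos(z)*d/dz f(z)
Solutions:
 f(z) = C1 + Integral(z/cos(z), z)


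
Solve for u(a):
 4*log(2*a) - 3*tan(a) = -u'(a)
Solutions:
 u(a) = C1 - 4*a*log(a) - 4*a*log(2) + 4*a - 3*log(cos(a))


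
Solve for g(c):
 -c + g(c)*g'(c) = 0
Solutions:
 g(c) = -sqrt(C1 + c^2)
 g(c) = sqrt(C1 + c^2)


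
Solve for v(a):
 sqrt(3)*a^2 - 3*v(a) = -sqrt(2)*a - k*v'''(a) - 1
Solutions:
 v(a) = C1*exp(3^(1/3)*a*(1/k)^(1/3)) + C2*exp(a*(-3^(1/3) + 3^(5/6)*I)*(1/k)^(1/3)/2) + C3*exp(-a*(3^(1/3) + 3^(5/6)*I)*(1/k)^(1/3)/2) + sqrt(3)*a^2/3 + sqrt(2)*a/3 + 1/3


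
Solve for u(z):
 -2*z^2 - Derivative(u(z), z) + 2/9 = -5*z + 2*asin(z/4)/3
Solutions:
 u(z) = C1 - 2*z^3/3 + 5*z^2/2 - 2*z*asin(z/4)/3 + 2*z/9 - 2*sqrt(16 - z^2)/3


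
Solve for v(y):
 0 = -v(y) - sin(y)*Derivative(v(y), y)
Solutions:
 v(y) = C1*sqrt(cos(y) + 1)/sqrt(cos(y) - 1)


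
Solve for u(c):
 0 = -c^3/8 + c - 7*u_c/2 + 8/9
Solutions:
 u(c) = C1 - c^4/112 + c^2/7 + 16*c/63


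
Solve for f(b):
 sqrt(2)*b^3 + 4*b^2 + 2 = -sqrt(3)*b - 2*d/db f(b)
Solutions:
 f(b) = C1 - sqrt(2)*b^4/8 - 2*b^3/3 - sqrt(3)*b^2/4 - b


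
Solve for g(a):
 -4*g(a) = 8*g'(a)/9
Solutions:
 g(a) = C1*exp(-9*a/2)


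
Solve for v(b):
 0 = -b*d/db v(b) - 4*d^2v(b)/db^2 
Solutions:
 v(b) = C1 + C2*erf(sqrt(2)*b/4)


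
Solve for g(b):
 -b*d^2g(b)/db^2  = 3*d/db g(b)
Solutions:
 g(b) = C1 + C2/b^2


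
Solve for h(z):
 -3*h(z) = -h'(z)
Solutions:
 h(z) = C1*exp(3*z)


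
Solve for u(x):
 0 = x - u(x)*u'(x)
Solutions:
 u(x) = -sqrt(C1 + x^2)
 u(x) = sqrt(C1 + x^2)


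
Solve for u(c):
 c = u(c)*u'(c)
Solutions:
 u(c) = -sqrt(C1 + c^2)
 u(c) = sqrt(C1 + c^2)


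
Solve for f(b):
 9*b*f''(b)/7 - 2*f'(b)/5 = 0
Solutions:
 f(b) = C1 + C2*b^(59/45)


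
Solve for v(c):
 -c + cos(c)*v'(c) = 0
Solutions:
 v(c) = C1 + Integral(c/cos(c), c)


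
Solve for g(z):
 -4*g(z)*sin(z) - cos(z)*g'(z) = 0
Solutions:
 g(z) = C1*cos(z)^4


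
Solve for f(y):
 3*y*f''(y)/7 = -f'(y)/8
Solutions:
 f(y) = C1 + C2*y^(17/24)


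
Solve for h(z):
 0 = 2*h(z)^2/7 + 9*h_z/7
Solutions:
 h(z) = 9/(C1 + 2*z)


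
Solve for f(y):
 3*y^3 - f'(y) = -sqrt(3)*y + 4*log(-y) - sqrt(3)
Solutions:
 f(y) = C1 + 3*y^4/4 + sqrt(3)*y^2/2 - 4*y*log(-y) + y*(sqrt(3) + 4)


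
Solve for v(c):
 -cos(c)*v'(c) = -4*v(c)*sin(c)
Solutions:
 v(c) = C1/cos(c)^4


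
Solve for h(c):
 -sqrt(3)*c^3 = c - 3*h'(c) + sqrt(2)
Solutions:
 h(c) = C1 + sqrt(3)*c^4/12 + c^2/6 + sqrt(2)*c/3


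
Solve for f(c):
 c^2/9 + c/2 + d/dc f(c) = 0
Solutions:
 f(c) = C1 - c^3/27 - c^2/4


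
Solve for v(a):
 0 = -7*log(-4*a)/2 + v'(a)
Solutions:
 v(a) = C1 + 7*a*log(-a)/2 + a*(-7/2 + 7*log(2))


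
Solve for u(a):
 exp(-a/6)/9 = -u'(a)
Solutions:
 u(a) = C1 + 2*exp(-a/6)/3


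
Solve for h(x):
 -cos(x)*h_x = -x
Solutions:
 h(x) = C1 + Integral(x/cos(x), x)


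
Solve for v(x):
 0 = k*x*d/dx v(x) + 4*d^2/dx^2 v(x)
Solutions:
 v(x) = Piecewise((-sqrt(2)*sqrt(pi)*C1*erf(sqrt(2)*sqrt(k)*x/4)/sqrt(k) - C2, (k > 0) | (k < 0)), (-C1*x - C2, True))


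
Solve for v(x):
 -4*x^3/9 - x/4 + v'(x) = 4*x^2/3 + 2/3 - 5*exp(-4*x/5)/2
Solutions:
 v(x) = C1 + x^4/9 + 4*x^3/9 + x^2/8 + 2*x/3 + 25*exp(-4*x/5)/8


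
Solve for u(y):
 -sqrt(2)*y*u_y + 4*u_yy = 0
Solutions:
 u(y) = C1 + C2*erfi(2^(3/4)*y/4)


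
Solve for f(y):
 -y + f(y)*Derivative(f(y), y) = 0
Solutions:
 f(y) = -sqrt(C1 + y^2)
 f(y) = sqrt(C1 + y^2)


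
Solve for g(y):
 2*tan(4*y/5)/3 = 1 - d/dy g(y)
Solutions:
 g(y) = C1 + y + 5*log(cos(4*y/5))/6


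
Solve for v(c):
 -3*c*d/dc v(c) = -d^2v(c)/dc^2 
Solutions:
 v(c) = C1 + C2*erfi(sqrt(6)*c/2)


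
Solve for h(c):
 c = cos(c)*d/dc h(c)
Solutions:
 h(c) = C1 + Integral(c/cos(c), c)


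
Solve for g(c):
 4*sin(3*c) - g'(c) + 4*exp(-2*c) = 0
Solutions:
 g(c) = C1 - 4*cos(3*c)/3 - 2*exp(-2*c)


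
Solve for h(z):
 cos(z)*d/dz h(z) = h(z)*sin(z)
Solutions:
 h(z) = C1/cos(z)


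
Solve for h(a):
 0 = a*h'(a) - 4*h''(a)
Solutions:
 h(a) = C1 + C2*erfi(sqrt(2)*a/4)


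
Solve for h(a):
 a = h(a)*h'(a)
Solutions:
 h(a) = -sqrt(C1 + a^2)
 h(a) = sqrt(C1 + a^2)


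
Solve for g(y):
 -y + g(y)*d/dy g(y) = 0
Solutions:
 g(y) = -sqrt(C1 + y^2)
 g(y) = sqrt(C1 + y^2)


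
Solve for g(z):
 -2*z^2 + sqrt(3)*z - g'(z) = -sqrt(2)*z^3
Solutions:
 g(z) = C1 + sqrt(2)*z^4/4 - 2*z^3/3 + sqrt(3)*z^2/2


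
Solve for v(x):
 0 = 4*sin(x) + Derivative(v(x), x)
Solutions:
 v(x) = C1 + 4*cos(x)


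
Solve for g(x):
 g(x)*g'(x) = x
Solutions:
 g(x) = -sqrt(C1 + x^2)
 g(x) = sqrt(C1 + x^2)


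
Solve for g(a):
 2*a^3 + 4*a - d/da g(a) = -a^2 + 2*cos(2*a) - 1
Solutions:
 g(a) = C1 + a^4/2 + a^3/3 + 2*a^2 + a - sin(2*a)


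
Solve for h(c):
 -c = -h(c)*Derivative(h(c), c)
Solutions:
 h(c) = -sqrt(C1 + c^2)
 h(c) = sqrt(C1 + c^2)


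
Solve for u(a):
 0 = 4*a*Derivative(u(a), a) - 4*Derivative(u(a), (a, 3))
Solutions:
 u(a) = C1 + Integral(C2*airyai(a) + C3*airybi(a), a)


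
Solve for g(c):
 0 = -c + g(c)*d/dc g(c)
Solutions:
 g(c) = -sqrt(C1 + c^2)
 g(c) = sqrt(C1 + c^2)


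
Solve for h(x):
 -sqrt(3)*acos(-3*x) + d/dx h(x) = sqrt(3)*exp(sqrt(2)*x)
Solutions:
 h(x) = C1 + sqrt(3)*(x*acos(-3*x) + sqrt(1 - 9*x^2)/3) + sqrt(6)*exp(sqrt(2)*x)/2


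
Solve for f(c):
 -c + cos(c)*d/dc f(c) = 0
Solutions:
 f(c) = C1 + Integral(c/cos(c), c)


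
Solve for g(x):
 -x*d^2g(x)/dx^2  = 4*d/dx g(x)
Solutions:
 g(x) = C1 + C2/x^3


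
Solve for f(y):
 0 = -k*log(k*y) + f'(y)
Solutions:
 f(y) = C1 + k*y*log(k*y) - k*y


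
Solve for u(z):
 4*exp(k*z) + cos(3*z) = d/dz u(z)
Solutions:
 u(z) = C1 + sin(3*z)/3 + 4*exp(k*z)/k


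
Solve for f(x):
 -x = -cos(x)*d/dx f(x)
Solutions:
 f(x) = C1 + Integral(x/cos(x), x)


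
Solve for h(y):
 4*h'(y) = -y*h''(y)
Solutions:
 h(y) = C1 + C2/y^3


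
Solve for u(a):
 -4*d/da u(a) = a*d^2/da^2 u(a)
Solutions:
 u(a) = C1 + C2/a^3


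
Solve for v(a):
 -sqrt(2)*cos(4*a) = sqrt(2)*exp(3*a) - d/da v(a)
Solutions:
 v(a) = C1 + sqrt(2)*exp(3*a)/3 + sqrt(2)*sin(4*a)/4


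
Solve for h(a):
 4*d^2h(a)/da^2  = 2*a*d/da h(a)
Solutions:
 h(a) = C1 + C2*erfi(a/2)


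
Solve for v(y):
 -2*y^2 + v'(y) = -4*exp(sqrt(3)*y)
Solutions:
 v(y) = C1 + 2*y^3/3 - 4*sqrt(3)*exp(sqrt(3)*y)/3


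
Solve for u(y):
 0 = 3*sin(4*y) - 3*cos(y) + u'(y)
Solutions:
 u(y) = C1 + 3*sin(y) + 3*cos(4*y)/4


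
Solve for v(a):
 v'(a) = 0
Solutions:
 v(a) = C1


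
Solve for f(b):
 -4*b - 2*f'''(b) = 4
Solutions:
 f(b) = C1 + C2*b + C3*b^2 - b^4/12 - b^3/3


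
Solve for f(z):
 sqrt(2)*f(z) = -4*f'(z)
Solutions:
 f(z) = C1*exp(-sqrt(2)*z/4)


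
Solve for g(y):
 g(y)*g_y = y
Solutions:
 g(y) = -sqrt(C1 + y^2)
 g(y) = sqrt(C1 + y^2)


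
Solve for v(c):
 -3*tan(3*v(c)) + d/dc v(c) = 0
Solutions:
 v(c) = -asin(C1*exp(9*c))/3 + pi/3
 v(c) = asin(C1*exp(9*c))/3


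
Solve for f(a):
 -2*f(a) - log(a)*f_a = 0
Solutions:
 f(a) = C1*exp(-2*li(a))


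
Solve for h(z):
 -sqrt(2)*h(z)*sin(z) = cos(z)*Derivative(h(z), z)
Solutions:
 h(z) = C1*cos(z)^(sqrt(2))


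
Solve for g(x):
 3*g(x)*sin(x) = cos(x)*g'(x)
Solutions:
 g(x) = C1/cos(x)^3


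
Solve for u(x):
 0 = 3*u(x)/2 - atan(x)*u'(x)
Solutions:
 u(x) = C1*exp(3*Integral(1/atan(x), x)/2)


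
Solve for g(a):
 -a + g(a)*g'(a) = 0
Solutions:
 g(a) = -sqrt(C1 + a^2)
 g(a) = sqrt(C1 + a^2)


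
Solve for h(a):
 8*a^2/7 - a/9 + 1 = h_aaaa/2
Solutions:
 h(a) = C1 + C2*a + C3*a^2 + C4*a^3 + 2*a^6/315 - a^5/540 + a^4/12


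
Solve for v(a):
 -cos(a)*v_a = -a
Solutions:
 v(a) = C1 + Integral(a/cos(a), a)


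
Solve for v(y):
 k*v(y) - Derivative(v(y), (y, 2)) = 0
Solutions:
 v(y) = C1*exp(-sqrt(k)*y) + C2*exp(sqrt(k)*y)


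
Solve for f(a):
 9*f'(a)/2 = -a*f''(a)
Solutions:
 f(a) = C1 + C2/a^(7/2)


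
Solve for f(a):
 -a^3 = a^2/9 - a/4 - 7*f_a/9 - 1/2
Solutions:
 f(a) = C1 + 9*a^4/28 + a^3/21 - 9*a^2/56 - 9*a/14


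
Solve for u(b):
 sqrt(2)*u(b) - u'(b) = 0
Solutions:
 u(b) = C1*exp(sqrt(2)*b)


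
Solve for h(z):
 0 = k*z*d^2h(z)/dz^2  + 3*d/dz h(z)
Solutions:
 h(z) = C1 + z^(((re(k) - 3)*re(k) + im(k)^2)/(re(k)^2 + im(k)^2))*(C2*sin(3*log(z)*Abs(im(k))/(re(k)^2 + im(k)^2)) + C3*cos(3*log(z)*im(k)/(re(k)^2 + im(k)^2)))


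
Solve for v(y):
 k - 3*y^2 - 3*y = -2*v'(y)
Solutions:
 v(y) = C1 - k*y/2 + y^3/2 + 3*y^2/4


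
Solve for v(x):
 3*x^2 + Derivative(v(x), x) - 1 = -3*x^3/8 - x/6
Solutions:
 v(x) = C1 - 3*x^4/32 - x^3 - x^2/12 + x


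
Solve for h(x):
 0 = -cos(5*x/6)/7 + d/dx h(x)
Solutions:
 h(x) = C1 + 6*sin(5*x/6)/35


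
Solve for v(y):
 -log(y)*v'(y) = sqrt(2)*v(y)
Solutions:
 v(y) = C1*exp(-sqrt(2)*li(y))


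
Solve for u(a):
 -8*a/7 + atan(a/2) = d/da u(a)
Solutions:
 u(a) = C1 - 4*a^2/7 + a*atan(a/2) - log(a^2 + 4)


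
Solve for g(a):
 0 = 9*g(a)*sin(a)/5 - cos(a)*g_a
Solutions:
 g(a) = C1/cos(a)^(9/5)


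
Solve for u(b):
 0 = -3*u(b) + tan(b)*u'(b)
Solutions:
 u(b) = C1*sin(b)^3


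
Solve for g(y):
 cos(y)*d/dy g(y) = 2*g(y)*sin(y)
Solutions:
 g(y) = C1/cos(y)^2


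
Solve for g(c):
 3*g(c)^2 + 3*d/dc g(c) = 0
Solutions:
 g(c) = 1/(C1 + c)


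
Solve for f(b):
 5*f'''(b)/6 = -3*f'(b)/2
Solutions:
 f(b) = C1 + C2*sin(3*sqrt(5)*b/5) + C3*cos(3*sqrt(5)*b/5)


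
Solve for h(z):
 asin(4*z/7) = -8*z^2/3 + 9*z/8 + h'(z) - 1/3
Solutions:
 h(z) = C1 + 8*z^3/9 - 9*z^2/16 + z*asin(4*z/7) + z/3 + sqrt(49 - 16*z^2)/4


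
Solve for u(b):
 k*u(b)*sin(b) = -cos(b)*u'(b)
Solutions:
 u(b) = C1*exp(k*log(cos(b)))


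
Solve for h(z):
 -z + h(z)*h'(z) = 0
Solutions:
 h(z) = -sqrt(C1 + z^2)
 h(z) = sqrt(C1 + z^2)


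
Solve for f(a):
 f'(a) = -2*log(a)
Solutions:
 f(a) = C1 - 2*a*log(a) + 2*a


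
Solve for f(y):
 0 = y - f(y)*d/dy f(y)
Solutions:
 f(y) = -sqrt(C1 + y^2)
 f(y) = sqrt(C1 + y^2)


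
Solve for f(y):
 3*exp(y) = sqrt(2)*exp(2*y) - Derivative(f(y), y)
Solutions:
 f(y) = C1 + sqrt(2)*exp(2*y)/2 - 3*exp(y)


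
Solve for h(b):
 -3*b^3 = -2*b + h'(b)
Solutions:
 h(b) = C1 - 3*b^4/4 + b^2


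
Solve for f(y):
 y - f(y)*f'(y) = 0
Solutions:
 f(y) = -sqrt(C1 + y^2)
 f(y) = sqrt(C1 + y^2)


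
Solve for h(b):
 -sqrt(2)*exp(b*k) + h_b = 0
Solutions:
 h(b) = C1 + sqrt(2)*exp(b*k)/k


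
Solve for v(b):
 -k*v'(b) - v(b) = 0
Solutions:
 v(b) = C1*exp(-b/k)


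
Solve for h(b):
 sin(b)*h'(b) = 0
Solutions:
 h(b) = C1


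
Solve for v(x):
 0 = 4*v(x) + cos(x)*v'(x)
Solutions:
 v(x) = C1*(sin(x)^2 - 2*sin(x) + 1)/(sin(x)^2 + 2*sin(x) + 1)


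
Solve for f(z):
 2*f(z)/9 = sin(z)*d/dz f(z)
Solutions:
 f(z) = C1*(cos(z) - 1)^(1/9)/(cos(z) + 1)^(1/9)


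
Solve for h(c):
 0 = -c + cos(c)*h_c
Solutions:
 h(c) = C1 + Integral(c/cos(c), c)


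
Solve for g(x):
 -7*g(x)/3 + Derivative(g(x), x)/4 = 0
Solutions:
 g(x) = C1*exp(28*x/3)


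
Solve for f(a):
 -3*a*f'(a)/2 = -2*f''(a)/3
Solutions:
 f(a) = C1 + C2*erfi(3*sqrt(2)*a/4)


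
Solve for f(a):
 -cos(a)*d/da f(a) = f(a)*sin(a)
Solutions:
 f(a) = C1*cos(a)


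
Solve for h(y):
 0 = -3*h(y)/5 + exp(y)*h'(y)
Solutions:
 h(y) = C1*exp(-3*exp(-y)/5)


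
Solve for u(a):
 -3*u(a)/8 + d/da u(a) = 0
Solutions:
 u(a) = C1*exp(3*a/8)


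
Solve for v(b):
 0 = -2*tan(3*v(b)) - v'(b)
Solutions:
 v(b) = -asin(C1*exp(-6*b))/3 + pi/3
 v(b) = asin(C1*exp(-6*b))/3


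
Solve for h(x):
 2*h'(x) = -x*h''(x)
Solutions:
 h(x) = C1 + C2/x


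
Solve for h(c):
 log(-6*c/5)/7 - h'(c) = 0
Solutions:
 h(c) = C1 + c*log(-c)/7 + c*(-log(5) - 1 + log(6))/7


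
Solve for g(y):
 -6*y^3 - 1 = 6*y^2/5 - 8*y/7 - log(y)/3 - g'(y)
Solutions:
 g(y) = C1 + 3*y^4/2 + 2*y^3/5 - 4*y^2/7 - y*log(y)/3 + 4*y/3


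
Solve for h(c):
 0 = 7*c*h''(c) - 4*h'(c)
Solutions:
 h(c) = C1 + C2*c^(11/7)


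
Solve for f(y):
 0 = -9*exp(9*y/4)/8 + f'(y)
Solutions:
 f(y) = C1 + exp(9*y/4)/2


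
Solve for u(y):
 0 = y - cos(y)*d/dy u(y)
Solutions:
 u(y) = C1 + Integral(y/cos(y), y)


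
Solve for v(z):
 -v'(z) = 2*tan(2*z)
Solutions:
 v(z) = C1 + log(cos(2*z))


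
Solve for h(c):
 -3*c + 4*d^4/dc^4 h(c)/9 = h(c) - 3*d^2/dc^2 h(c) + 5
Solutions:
 h(c) = C1*exp(-sqrt(6)*c*sqrt(-9 + sqrt(97))/4) + C2*exp(sqrt(6)*c*sqrt(-9 + sqrt(97))/4) + C3*sin(sqrt(6)*c*sqrt(9 + sqrt(97))/4) + C4*cos(sqrt(6)*c*sqrt(9 + sqrt(97))/4) - 3*c - 5


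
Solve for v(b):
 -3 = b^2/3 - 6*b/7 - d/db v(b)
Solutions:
 v(b) = C1 + b^3/9 - 3*b^2/7 + 3*b


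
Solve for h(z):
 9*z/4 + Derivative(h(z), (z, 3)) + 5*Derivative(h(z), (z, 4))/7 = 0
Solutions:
 h(z) = C1 + C2*z + C3*z^2 + C4*exp(-7*z/5) - 3*z^4/32 + 15*z^3/56


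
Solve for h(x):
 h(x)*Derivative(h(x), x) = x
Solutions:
 h(x) = -sqrt(C1 + x^2)
 h(x) = sqrt(C1 + x^2)


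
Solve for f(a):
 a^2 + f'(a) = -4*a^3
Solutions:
 f(a) = C1 - a^4 - a^3/3


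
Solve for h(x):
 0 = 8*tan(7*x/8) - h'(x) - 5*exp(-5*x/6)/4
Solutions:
 h(x) = C1 + 32*log(tan(7*x/8)^2 + 1)/7 + 3*exp(-5*x/6)/2


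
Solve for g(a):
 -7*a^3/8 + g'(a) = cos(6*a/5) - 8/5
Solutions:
 g(a) = C1 + 7*a^4/32 - 8*a/5 + 5*sin(6*a/5)/6


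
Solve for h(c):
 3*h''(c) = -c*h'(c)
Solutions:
 h(c) = C1 + C2*erf(sqrt(6)*c/6)


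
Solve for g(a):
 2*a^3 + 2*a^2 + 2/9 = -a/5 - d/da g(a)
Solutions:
 g(a) = C1 - a^4/2 - 2*a^3/3 - a^2/10 - 2*a/9


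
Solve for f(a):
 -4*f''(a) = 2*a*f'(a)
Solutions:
 f(a) = C1 + C2*erf(a/2)


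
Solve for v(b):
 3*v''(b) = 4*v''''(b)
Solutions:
 v(b) = C1 + C2*b + C3*exp(-sqrt(3)*b/2) + C4*exp(sqrt(3)*b/2)


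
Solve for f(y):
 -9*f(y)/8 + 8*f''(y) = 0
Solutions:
 f(y) = C1*exp(-3*y/8) + C2*exp(3*y/8)


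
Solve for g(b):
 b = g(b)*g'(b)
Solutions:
 g(b) = -sqrt(C1 + b^2)
 g(b) = sqrt(C1 + b^2)


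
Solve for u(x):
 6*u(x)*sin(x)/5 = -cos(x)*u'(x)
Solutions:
 u(x) = C1*cos(x)^(6/5)


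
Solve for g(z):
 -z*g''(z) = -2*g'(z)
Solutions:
 g(z) = C1 + C2*z^3


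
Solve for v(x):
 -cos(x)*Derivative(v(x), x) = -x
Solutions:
 v(x) = C1 + Integral(x/cos(x), x)


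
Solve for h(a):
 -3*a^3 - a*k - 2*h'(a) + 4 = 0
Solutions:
 h(a) = C1 - 3*a^4/8 - a^2*k/4 + 2*a


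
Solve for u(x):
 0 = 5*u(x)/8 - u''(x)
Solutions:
 u(x) = C1*exp(-sqrt(10)*x/4) + C2*exp(sqrt(10)*x/4)


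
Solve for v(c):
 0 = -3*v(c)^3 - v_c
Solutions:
 v(c) = -sqrt(2)*sqrt(-1/(C1 - 3*c))/2
 v(c) = sqrt(2)*sqrt(-1/(C1 - 3*c))/2


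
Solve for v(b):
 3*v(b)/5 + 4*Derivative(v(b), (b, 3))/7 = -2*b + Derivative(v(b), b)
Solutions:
 v(b) = C1*exp(105^(1/3)*b*(5*21^(1/3)/(2*sqrt(51) + 27)^(1/3) + 5^(1/3)*(2*sqrt(51) + 27)^(1/3))/60)*sin(3^(1/6)*35^(1/3)*b*(-3^(2/3)*5^(1/3)*(2*sqrt(51) + 27)^(1/3) + 15*7^(1/3)/(2*sqrt(51) + 27)^(1/3))/60) + C2*exp(105^(1/3)*b*(5*21^(1/3)/(2*sqrt(51) + 27)^(1/3) + 5^(1/3)*(2*sqrt(51) + 27)^(1/3))/60)*cos(3^(1/6)*35^(1/3)*b*(-3^(2/3)*5^(1/3)*(2*sqrt(51) + 27)^(1/3) + 15*7^(1/3)/(2*sqrt(51) + 27)^(1/3))/60) + C3*exp(-105^(1/3)*b*(5*21^(1/3)/(2*sqrt(51) + 27)^(1/3) + 5^(1/3)*(2*sqrt(51) + 27)^(1/3))/30) - 10*b/3 - 50/9


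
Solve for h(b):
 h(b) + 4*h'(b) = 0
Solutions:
 h(b) = C1*exp(-b/4)


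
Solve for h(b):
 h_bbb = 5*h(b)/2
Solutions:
 h(b) = C3*exp(2^(2/3)*5^(1/3)*b/2) + (C1*sin(2^(2/3)*sqrt(3)*5^(1/3)*b/4) + C2*cos(2^(2/3)*sqrt(3)*5^(1/3)*b/4))*exp(-2^(2/3)*5^(1/3)*b/4)


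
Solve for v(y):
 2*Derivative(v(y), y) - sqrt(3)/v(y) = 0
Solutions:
 v(y) = -sqrt(C1 + sqrt(3)*y)
 v(y) = sqrt(C1 + sqrt(3)*y)


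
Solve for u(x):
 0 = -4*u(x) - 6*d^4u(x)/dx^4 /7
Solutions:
 u(x) = (C1*sin(6^(3/4)*7^(1/4)*x/6) + C2*cos(6^(3/4)*7^(1/4)*x/6))*exp(-6^(3/4)*7^(1/4)*x/6) + (C3*sin(6^(3/4)*7^(1/4)*x/6) + C4*cos(6^(3/4)*7^(1/4)*x/6))*exp(6^(3/4)*7^(1/4)*x/6)


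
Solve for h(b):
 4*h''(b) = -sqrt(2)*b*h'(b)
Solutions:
 h(b) = C1 + C2*erf(2^(3/4)*b/4)


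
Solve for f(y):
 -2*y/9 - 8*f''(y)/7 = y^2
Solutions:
 f(y) = C1 + C2*y - 7*y^4/96 - 7*y^3/216


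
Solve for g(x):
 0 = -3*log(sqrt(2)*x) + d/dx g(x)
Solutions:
 g(x) = C1 + 3*x*log(x) - 3*x + 3*x*log(2)/2


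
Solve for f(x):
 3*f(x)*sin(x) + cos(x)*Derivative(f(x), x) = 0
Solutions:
 f(x) = C1*cos(x)^3


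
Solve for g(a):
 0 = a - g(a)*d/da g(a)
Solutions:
 g(a) = -sqrt(C1 + a^2)
 g(a) = sqrt(C1 + a^2)


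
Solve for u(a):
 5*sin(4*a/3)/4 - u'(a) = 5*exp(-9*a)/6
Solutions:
 u(a) = C1 - 15*cos(4*a/3)/16 + 5*exp(-9*a)/54


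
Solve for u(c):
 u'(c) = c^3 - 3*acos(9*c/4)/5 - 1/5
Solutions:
 u(c) = C1 + c^4/4 - 3*c*acos(9*c/4)/5 - c/5 + sqrt(16 - 81*c^2)/15


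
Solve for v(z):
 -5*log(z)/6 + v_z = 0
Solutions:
 v(z) = C1 + 5*z*log(z)/6 - 5*z/6


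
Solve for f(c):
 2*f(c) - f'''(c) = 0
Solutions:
 f(c) = C3*exp(2^(1/3)*c) + (C1*sin(2^(1/3)*sqrt(3)*c/2) + C2*cos(2^(1/3)*sqrt(3)*c/2))*exp(-2^(1/3)*c/2)


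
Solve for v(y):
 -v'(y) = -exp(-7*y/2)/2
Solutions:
 v(y) = C1 - exp(-7*y/2)/7


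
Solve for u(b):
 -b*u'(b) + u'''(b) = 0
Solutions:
 u(b) = C1 + Integral(C2*airyai(b) + C3*airybi(b), b)


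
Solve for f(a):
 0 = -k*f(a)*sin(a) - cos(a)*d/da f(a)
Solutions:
 f(a) = C1*exp(k*log(cos(a)))


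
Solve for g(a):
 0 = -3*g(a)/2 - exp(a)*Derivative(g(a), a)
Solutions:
 g(a) = C1*exp(3*exp(-a)/2)


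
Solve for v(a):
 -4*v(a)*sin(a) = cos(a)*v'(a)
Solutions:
 v(a) = C1*cos(a)^4


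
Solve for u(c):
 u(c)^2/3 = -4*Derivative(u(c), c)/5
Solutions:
 u(c) = 12/(C1 + 5*c)


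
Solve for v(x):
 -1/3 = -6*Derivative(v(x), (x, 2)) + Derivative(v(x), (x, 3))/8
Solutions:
 v(x) = C1 + C2*x + C3*exp(48*x) + x^2/36


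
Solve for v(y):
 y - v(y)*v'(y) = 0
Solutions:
 v(y) = -sqrt(C1 + y^2)
 v(y) = sqrt(C1 + y^2)


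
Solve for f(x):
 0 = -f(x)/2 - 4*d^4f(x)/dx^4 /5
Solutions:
 f(x) = (C1*sin(2^(3/4)*5^(1/4)*x/4) + C2*cos(2^(3/4)*5^(1/4)*x/4))*exp(-2^(3/4)*5^(1/4)*x/4) + (C3*sin(2^(3/4)*5^(1/4)*x/4) + C4*cos(2^(3/4)*5^(1/4)*x/4))*exp(2^(3/4)*5^(1/4)*x/4)


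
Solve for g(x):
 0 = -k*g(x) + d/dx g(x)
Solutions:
 g(x) = C1*exp(k*x)


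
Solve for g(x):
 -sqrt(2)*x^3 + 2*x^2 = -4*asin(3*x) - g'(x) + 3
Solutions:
 g(x) = C1 + sqrt(2)*x^4/4 - 2*x^3/3 - 4*x*asin(3*x) + 3*x - 4*sqrt(1 - 9*x^2)/3


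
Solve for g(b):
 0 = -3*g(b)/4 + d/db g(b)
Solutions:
 g(b) = C1*exp(3*b/4)


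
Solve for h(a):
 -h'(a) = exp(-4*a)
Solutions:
 h(a) = C1 + exp(-4*a)/4


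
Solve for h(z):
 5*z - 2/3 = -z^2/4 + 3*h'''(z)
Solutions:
 h(z) = C1 + C2*z + C3*z^2 + z^5/720 + 5*z^4/72 - z^3/27


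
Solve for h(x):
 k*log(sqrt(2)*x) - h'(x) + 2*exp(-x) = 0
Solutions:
 h(x) = C1 + k*x*log(x) + k*x*(-1 + log(2)/2) - 2*exp(-x)


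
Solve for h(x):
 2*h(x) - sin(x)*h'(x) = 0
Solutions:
 h(x) = C1*(cos(x) - 1)/(cos(x) + 1)


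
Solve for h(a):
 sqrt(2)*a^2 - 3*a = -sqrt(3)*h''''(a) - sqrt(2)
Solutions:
 h(a) = C1 + C2*a + C3*a^2 + C4*a^3 - sqrt(6)*a^6/1080 + sqrt(3)*a^5/120 - sqrt(6)*a^4/72


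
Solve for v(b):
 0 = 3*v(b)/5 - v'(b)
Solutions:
 v(b) = C1*exp(3*b/5)


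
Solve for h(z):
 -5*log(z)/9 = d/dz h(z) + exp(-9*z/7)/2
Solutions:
 h(z) = C1 - 5*z*log(z)/9 + 5*z/9 + 7*exp(-9*z/7)/18


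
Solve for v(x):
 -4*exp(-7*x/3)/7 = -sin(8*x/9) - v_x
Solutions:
 v(x) = C1 + 9*cos(8*x/9)/8 - 12*exp(-7*x/3)/49


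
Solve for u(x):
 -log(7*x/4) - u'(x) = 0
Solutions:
 u(x) = C1 - x*log(x) + x*log(4/7) + x


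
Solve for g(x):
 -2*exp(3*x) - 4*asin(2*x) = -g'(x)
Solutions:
 g(x) = C1 + 4*x*asin(2*x) + 2*sqrt(1 - 4*x^2) + 2*exp(3*x)/3


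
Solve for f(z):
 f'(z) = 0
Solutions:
 f(z) = C1


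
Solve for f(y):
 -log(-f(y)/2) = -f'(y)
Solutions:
 -Integral(1/(log(-_y) - log(2)), (_y, f(y))) = C1 - y


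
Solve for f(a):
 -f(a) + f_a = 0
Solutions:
 f(a) = C1*exp(a)


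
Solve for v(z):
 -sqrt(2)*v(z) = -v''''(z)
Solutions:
 v(z) = C1*exp(-2^(1/8)*z) + C2*exp(2^(1/8)*z) + C3*sin(2^(1/8)*z) + C4*cos(2^(1/8)*z)


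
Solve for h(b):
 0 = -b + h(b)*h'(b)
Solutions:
 h(b) = -sqrt(C1 + b^2)
 h(b) = sqrt(C1 + b^2)


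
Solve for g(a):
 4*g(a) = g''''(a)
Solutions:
 g(a) = C1*exp(-sqrt(2)*a) + C2*exp(sqrt(2)*a) + C3*sin(sqrt(2)*a) + C4*cos(sqrt(2)*a)


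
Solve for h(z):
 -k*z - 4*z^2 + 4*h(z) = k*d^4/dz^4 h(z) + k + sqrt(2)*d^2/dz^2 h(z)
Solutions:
 h(z) = C1*exp(-2^(3/4)*z*sqrt((-sqrt(8*k + 1) - 1)/k)/2) + C2*exp(2^(3/4)*z*sqrt((-sqrt(8*k + 1) - 1)/k)/2) + C3*exp(-2^(3/4)*z*sqrt((sqrt(8*k + 1) - 1)/k)/2) + C4*exp(2^(3/4)*z*sqrt((sqrt(8*k + 1) - 1)/k)/2) + k*z/4 + k/4 + z^2 + sqrt(2)/2


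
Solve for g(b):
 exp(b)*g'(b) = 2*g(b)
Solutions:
 g(b) = C1*exp(-2*exp(-b))


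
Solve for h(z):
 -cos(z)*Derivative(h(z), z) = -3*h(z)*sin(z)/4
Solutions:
 h(z) = C1/cos(z)^(3/4)


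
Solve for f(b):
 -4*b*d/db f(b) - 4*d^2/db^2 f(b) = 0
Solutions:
 f(b) = C1 + C2*erf(sqrt(2)*b/2)


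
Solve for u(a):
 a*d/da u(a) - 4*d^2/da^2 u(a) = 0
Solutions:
 u(a) = C1 + C2*erfi(sqrt(2)*a/4)


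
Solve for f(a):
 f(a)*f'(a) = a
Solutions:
 f(a) = -sqrt(C1 + a^2)
 f(a) = sqrt(C1 + a^2)


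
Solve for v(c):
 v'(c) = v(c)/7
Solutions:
 v(c) = C1*exp(c/7)


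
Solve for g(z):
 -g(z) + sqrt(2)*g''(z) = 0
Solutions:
 g(z) = C1*exp(-2^(3/4)*z/2) + C2*exp(2^(3/4)*z/2)


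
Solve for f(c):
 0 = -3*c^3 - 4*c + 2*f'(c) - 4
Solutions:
 f(c) = C1 + 3*c^4/8 + c^2 + 2*c


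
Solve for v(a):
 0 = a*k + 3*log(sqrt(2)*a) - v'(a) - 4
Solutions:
 v(a) = C1 + a^2*k/2 + 3*a*log(a) - 7*a + 3*a*log(2)/2


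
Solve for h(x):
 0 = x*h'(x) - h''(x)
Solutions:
 h(x) = C1 + C2*erfi(sqrt(2)*x/2)


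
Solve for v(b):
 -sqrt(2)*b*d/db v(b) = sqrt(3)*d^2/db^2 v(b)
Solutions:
 v(b) = C1 + C2*erf(6^(3/4)*b/6)


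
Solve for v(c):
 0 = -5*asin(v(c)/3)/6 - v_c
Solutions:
 Integral(1/asin(_y/3), (_y, v(c))) = C1 - 5*c/6


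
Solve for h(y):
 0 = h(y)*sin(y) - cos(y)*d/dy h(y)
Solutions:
 h(y) = C1/cos(y)


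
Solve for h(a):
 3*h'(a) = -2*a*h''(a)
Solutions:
 h(a) = C1 + C2/sqrt(a)


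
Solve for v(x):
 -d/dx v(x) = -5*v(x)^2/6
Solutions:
 v(x) = -6/(C1 + 5*x)


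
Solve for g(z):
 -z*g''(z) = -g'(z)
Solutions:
 g(z) = C1 + C2*z^2


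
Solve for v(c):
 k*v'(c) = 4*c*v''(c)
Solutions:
 v(c) = C1 + c^(re(k)/4 + 1)*(C2*sin(log(c)*Abs(im(k))/4) + C3*cos(log(c)*im(k)/4))


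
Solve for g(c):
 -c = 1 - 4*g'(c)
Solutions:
 g(c) = C1 + c^2/8 + c/4


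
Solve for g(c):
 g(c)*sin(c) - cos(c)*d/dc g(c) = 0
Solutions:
 g(c) = C1/cos(c)


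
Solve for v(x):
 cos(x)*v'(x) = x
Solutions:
 v(x) = C1 + Integral(x/cos(x), x)


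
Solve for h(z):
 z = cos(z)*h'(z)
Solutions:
 h(z) = C1 + Integral(z/cos(z), z)


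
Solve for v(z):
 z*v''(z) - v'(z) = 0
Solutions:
 v(z) = C1 + C2*z^2


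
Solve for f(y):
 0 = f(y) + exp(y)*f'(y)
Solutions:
 f(y) = C1*exp(exp(-y))


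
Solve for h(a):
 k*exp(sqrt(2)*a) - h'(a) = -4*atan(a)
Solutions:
 h(a) = C1 + 4*a*atan(a) + sqrt(2)*k*exp(sqrt(2)*a)/2 - 2*log(a^2 + 1)


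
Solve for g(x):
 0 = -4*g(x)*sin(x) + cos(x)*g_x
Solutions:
 g(x) = C1/cos(x)^4


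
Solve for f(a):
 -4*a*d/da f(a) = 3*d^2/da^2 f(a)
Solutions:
 f(a) = C1 + C2*erf(sqrt(6)*a/3)


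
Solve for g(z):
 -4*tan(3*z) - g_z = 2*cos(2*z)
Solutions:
 g(z) = C1 + 4*log(cos(3*z))/3 - sin(2*z)


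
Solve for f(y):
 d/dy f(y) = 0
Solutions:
 f(y) = C1


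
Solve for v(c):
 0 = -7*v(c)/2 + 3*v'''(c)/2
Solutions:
 v(c) = C3*exp(3^(2/3)*7^(1/3)*c/3) + (C1*sin(3^(1/6)*7^(1/3)*c/2) + C2*cos(3^(1/6)*7^(1/3)*c/2))*exp(-3^(2/3)*7^(1/3)*c/6)


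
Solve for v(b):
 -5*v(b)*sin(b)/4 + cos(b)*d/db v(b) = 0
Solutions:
 v(b) = C1/cos(b)^(5/4)


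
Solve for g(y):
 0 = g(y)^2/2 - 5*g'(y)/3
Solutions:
 g(y) = -10/(C1 + 3*y)


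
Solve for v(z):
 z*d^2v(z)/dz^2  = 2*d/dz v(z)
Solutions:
 v(z) = C1 + C2*z^3


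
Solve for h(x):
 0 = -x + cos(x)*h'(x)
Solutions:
 h(x) = C1 + Integral(x/cos(x), x)


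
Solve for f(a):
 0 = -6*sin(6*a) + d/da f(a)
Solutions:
 f(a) = C1 - cos(6*a)


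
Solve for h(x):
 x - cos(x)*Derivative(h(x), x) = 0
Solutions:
 h(x) = C1 + Integral(x/cos(x), x)


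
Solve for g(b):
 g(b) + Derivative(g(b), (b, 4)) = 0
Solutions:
 g(b) = (C1*sin(sqrt(2)*b/2) + C2*cos(sqrt(2)*b/2))*exp(-sqrt(2)*b/2) + (C3*sin(sqrt(2)*b/2) + C4*cos(sqrt(2)*b/2))*exp(sqrt(2)*b/2)


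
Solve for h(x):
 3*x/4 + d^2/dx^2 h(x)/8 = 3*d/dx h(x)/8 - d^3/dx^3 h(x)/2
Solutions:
 h(x) = C1 + C2*exp(-x) + C3*exp(3*x/4) + x^2 + 2*x/3


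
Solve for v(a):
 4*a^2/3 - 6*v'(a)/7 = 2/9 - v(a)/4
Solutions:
 v(a) = C1*exp(7*a/24) - 16*a^2/3 - 256*a/7 - 54904/441


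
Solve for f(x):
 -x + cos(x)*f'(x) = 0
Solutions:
 f(x) = C1 + Integral(x/cos(x), x)


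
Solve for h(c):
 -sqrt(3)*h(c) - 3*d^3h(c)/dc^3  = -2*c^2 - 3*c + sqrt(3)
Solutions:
 h(c) = C3*exp(-3^(5/6)*c/3) + 2*sqrt(3)*c^2/3 + sqrt(3)*c + (C1*sin(3^(1/3)*c/2) + C2*cos(3^(1/3)*c/2))*exp(3^(5/6)*c/6) - 1


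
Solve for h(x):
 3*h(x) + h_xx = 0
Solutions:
 h(x) = C1*sin(sqrt(3)*x) + C2*cos(sqrt(3)*x)


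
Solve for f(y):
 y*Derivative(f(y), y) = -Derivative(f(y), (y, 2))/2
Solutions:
 f(y) = C1 + C2*erf(y)


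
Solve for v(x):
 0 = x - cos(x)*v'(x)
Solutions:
 v(x) = C1 + Integral(x/cos(x), x)


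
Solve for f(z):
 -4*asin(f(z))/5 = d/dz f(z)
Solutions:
 Integral(1/asin(_y), (_y, f(z))) = C1 - 4*z/5


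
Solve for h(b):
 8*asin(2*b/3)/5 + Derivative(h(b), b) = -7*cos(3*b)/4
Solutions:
 h(b) = C1 - 8*b*asin(2*b/3)/5 - 4*sqrt(9 - 4*b^2)/5 - 7*sin(3*b)/12


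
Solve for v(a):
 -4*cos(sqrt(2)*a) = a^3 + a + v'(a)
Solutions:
 v(a) = C1 - a^4/4 - a^2/2 - 2*sqrt(2)*sin(sqrt(2)*a)


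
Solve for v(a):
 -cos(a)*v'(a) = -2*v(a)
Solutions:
 v(a) = C1*(sin(a) + 1)/(sin(a) - 1)


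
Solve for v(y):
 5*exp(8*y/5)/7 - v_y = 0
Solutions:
 v(y) = C1 + 25*exp(8*y/5)/56


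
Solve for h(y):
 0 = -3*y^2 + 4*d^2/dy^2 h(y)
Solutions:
 h(y) = C1 + C2*y + y^4/16


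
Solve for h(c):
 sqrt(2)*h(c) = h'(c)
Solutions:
 h(c) = C1*exp(sqrt(2)*c)


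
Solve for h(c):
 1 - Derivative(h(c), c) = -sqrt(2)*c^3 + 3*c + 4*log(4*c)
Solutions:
 h(c) = C1 + sqrt(2)*c^4/4 - 3*c^2/2 - 4*c*log(c) - 8*c*log(2) + 5*c


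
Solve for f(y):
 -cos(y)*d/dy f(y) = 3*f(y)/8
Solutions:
 f(y) = C1*(sin(y) - 1)^(3/16)/(sin(y) + 1)^(3/16)


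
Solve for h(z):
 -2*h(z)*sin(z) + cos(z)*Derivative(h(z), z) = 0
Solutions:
 h(z) = C1/cos(z)^2


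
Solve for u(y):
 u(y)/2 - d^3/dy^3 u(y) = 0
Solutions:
 u(y) = C3*exp(2^(2/3)*y/2) + (C1*sin(2^(2/3)*sqrt(3)*y/4) + C2*cos(2^(2/3)*sqrt(3)*y/4))*exp(-2^(2/3)*y/4)


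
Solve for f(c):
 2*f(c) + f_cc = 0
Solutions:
 f(c) = C1*sin(sqrt(2)*c) + C2*cos(sqrt(2)*c)
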